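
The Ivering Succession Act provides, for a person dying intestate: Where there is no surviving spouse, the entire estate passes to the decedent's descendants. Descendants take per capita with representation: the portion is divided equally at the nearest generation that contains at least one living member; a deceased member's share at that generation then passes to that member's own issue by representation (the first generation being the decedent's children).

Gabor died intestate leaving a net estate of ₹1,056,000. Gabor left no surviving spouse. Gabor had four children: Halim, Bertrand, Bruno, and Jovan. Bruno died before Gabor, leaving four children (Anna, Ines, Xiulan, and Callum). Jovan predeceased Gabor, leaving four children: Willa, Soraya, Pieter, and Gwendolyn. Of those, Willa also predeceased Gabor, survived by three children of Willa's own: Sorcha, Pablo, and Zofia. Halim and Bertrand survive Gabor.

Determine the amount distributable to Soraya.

Soraya receives ₹66,000.

The entire ₹1,056,000 passes to the descendants.
That amount (₹1,056,000) is divided into 4 shares of ₹264,000: Halim and Bertrand each take ₹264,000; Bruno's ₹264,000 share passes to Bruno's issue; Jovan's ₹264,000 share passes to Jovan's issue.
Bruno's share (₹264,000) is divided into 4 shares of ₹66,000: Anna, Ines, Xiulan, and Callum each take ₹66,000.
Jovan's share (₹264,000) is divided into 4 shares of ₹66,000: Soraya, Pieter, and Gwendolyn each take ₹66,000; Willa's ₹66,000 share passes to Willa's issue.
Willa's share (₹66,000) is divided into 3 shares of ₹22,000: Sorcha, Pablo, and Zofia each take ₹22,000.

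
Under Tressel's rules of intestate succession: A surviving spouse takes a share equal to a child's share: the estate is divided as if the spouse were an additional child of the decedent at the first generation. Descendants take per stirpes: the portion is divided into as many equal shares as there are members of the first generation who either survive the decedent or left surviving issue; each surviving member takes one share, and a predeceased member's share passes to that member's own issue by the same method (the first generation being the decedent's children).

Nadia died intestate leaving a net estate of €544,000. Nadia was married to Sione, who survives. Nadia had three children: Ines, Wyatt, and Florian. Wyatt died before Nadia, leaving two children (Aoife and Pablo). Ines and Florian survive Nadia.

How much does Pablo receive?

The spouse counts as an additional share at the children's level, so there are 4 primary shares of €136,000. Sione takes one such share (€136,000).
The children's combined portion (€408,000) is divided into 3 shares of €136,000: Ines and Florian each take €136,000; Wyatt's €136,000 share passes to Wyatt's issue.
Wyatt's share (€136,000) is divided into 2 shares of €68,000: Aoife and Pablo each take €68,000.

Pablo receives €68,000.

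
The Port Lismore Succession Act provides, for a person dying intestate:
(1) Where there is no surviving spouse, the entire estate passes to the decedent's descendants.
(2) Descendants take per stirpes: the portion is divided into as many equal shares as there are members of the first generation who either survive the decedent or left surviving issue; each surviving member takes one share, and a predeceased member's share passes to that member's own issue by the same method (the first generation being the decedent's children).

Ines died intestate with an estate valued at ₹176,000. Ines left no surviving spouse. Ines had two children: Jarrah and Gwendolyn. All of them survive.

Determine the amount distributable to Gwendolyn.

The entire ₹176,000 passes to the descendants.
That amount (₹176,000) is divided into 2 shares of ₹88,000: Jarrah and Gwendolyn each take ₹88,000.

Gwendolyn receives ₹88,000.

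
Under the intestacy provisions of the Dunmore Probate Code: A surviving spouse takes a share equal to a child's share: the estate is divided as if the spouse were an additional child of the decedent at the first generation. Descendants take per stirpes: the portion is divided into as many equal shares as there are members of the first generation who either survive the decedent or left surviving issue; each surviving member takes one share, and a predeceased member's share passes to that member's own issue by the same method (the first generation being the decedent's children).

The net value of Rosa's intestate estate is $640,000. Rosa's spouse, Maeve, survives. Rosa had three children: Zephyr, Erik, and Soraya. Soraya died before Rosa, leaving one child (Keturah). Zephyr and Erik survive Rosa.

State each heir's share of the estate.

Maeve: $160,000; Zephyr: $160,000; Erik: $160,000; Keturah: $160,000

The spouse counts as an additional share at the children's level, so there are 4 primary shares of $160,000. Maeve takes one such share ($160,000).
The children's combined portion ($480,000) is divided into 3 shares of $160,000: Zephyr and Erik each take $160,000; Soraya's $160,000 share passes to Soraya's issue.
Soraya's share ($160,000) passes entirely to Keturah.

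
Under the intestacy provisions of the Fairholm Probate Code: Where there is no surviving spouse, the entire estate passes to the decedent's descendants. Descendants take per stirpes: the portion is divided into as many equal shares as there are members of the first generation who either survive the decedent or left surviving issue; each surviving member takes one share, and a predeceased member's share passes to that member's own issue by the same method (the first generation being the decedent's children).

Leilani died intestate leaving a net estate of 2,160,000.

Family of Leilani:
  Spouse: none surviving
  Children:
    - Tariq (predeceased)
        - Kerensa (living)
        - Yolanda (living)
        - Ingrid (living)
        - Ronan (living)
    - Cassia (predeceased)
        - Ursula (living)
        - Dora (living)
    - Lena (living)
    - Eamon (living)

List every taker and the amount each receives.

Kerensa: 135,000; Yolanda: 135,000; Ingrid: 135,000; Ronan: 135,000; Ursula: 270,000; Dora: 270,000; Lena: 540,000; Eamon: 540,000

The entire 2,160,000 passes to the descendants.
That amount (2,160,000) is divided into 4 shares of 540,000: Lena and Eamon each take 540,000; Tariq's 540,000 share passes to Tariq's issue; Cassia's 540,000 share passes to Cassia's issue.
Tariq's share (540,000) is divided into 4 shares of 135,000: Kerensa, Yolanda, Ingrid, and Ronan each take 135,000.
Cassia's share (540,000) is divided into 2 shares of 270,000: Ursula and Dora each take 270,000.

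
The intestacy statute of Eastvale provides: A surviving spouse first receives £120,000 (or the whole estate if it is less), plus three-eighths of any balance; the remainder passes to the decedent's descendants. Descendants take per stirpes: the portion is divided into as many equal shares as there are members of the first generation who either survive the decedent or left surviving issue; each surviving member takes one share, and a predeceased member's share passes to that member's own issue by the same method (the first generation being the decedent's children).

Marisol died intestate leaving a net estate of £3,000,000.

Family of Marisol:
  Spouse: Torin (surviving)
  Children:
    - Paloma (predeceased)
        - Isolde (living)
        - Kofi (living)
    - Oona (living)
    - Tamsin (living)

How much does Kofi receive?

Torin first takes £120,000, leaving a balance of £2,880,000. Torin then takes three-eighths of the balance (£1,080,000), for a total of £1,200,000. The remaining £1,800,000 passes to the descendants.
The descendants' portion (£1,800,000) is divided into 3 shares of £600,000: Oona and Tamsin each take £600,000; Paloma's £600,000 share passes to Paloma's issue.
Paloma's share (£600,000) is divided into 2 shares of £300,000: Isolde and Kofi each take £300,000.

Kofi receives £300,000.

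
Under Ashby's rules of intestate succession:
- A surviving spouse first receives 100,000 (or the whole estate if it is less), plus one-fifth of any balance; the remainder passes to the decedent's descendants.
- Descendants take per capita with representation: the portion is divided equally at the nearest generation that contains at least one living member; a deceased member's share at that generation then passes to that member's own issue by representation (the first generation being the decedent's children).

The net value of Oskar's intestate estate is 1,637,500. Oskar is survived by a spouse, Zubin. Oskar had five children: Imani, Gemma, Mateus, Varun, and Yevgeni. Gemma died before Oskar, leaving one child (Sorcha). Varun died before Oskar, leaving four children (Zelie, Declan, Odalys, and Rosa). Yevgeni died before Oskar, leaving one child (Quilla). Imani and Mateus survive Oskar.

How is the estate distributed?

Zubin: 407,500; Imani: 246,000; Sorcha: 246,000; Mateus: 246,000; Zelie: 61,500; Declan: 61,500; Odalys: 61,500; Rosa: 61,500; Quilla: 246,000

Zubin first takes 100,000, leaving a balance of 1,537,500. Zubin then takes one-fifth of the balance (307,500), for a total of 407,500. The remaining 1,230,000 passes to the descendants.
The descendants' portion (1,230,000) is divided into 5 shares of 246,000: Imani and Mateus each take 246,000; Gemma's 246,000 share passes to Gemma's issue; Varun's 246,000 share passes to Varun's issue; Yevgeni's 246,000 share passes to Yevgeni's issue.
Gemma's share (246,000) passes entirely to Sorcha.
Varun's share (246,000) is divided into 4 shares of 61,500: Zelie, Declan, Odalys, and Rosa each take 61,500.
Yevgeni's share (246,000) passes entirely to Quilla.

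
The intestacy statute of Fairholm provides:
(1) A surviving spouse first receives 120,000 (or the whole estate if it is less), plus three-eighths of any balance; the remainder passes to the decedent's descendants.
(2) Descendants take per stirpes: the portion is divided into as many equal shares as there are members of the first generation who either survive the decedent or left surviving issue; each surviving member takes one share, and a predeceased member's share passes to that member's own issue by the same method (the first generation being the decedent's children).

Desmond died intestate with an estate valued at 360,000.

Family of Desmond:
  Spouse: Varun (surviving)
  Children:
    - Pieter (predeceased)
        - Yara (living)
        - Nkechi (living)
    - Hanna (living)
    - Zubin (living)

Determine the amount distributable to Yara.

Yara receives 25,000.

Varun first takes 120,000, leaving a balance of 240,000. Varun then takes three-eighths of the balance (90,000), for a total of 210,000. The remaining 150,000 passes to the descendants.
The descendants' portion (150,000) is divided into 3 shares of 50,000: Hanna and Zubin each take 50,000; Pieter's 50,000 share passes to Pieter's issue.
Pieter's share (50,000) is divided into 2 shares of 25,000: Yara and Nkechi each take 25,000.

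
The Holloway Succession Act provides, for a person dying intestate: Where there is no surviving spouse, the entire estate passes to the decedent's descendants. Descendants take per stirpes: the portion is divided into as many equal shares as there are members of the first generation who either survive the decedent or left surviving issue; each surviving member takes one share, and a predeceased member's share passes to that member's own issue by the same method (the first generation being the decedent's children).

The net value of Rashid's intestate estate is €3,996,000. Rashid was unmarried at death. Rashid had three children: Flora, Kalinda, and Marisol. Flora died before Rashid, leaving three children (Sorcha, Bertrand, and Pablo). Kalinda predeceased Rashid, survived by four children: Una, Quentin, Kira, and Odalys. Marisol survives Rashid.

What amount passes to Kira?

Kira receives €333,000.

The entire €3,996,000 passes to the descendants.
That amount (€3,996,000) is divided into 3 shares of €1,332,000: Marisol takes €1,332,000; Flora's €1,332,000 share passes to Flora's issue; Kalinda's €1,332,000 share passes to Kalinda's issue.
Flora's share (€1,332,000) is divided into 3 shares of €444,000: Sorcha, Bertrand, and Pablo each take €444,000.
Kalinda's share (€1,332,000) is divided into 4 shares of €333,000: Una, Quentin, Kira, and Odalys each take €333,000.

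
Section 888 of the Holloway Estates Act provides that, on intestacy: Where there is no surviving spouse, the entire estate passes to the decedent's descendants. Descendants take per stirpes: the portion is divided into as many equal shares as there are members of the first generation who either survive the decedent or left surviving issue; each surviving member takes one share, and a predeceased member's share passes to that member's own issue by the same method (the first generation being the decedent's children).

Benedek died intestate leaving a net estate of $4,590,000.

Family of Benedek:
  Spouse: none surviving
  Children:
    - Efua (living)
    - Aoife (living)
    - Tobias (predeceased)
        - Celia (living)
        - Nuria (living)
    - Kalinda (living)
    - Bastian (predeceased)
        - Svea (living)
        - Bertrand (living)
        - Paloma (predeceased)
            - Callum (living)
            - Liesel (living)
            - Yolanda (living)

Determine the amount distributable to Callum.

Callum receives $102,000.

The entire $4,590,000 passes to the descendants.
That amount ($4,590,000) is divided into 5 shares of $918,000: Efua, Aoife, and Kalinda each take $918,000; Tobias's $918,000 share passes to Tobias's issue; Bastian's $918,000 share passes to Bastian's issue.
Tobias's share ($918,000) is divided into 2 shares of $459,000: Celia and Nuria each take $459,000.
Bastian's share ($918,000) is divided into 3 shares of $306,000: Svea and Bertrand each take $306,000; Paloma's $306,000 share passes to Paloma's issue.
Paloma's share ($306,000) is divided into 3 shares of $102,000: Callum, Liesel, and Yolanda each take $102,000.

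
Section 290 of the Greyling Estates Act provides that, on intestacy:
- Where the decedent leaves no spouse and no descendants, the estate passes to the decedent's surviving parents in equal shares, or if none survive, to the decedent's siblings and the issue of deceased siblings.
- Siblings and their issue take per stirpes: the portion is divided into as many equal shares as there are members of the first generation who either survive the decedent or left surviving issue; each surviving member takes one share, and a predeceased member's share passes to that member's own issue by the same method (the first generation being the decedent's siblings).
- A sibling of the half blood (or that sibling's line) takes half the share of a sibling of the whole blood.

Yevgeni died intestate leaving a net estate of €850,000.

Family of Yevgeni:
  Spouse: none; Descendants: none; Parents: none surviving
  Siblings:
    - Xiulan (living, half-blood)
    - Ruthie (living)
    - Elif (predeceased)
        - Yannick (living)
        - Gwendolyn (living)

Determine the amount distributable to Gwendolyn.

Gwendolyn receives €170,000.

The entire €850,000 passes to the siblings and their issue.
Counting each half-blood sibling's line as half a unit, there are 5/2 units in €850,000, so one unit is €340,000. Whole-blood lines (Ruthie and Elif) take €340,000 each; half-blood lines (Xiulan) take €170,000 each.
Elif's share (€340,000) is divided into 2 shares of €170,000: Yannick and Gwendolyn each take €170,000.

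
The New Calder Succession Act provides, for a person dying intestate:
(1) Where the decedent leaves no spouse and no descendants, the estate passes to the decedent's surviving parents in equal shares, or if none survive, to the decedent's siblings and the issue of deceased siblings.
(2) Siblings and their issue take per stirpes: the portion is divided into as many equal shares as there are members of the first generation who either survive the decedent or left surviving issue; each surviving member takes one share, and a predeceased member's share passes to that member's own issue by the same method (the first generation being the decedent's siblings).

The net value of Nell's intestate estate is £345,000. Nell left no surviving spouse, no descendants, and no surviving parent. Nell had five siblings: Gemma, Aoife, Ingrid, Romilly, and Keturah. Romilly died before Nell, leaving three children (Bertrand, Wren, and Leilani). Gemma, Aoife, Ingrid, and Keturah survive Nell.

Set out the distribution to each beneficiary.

Gemma: £69,000; Aoife: £69,000; Ingrid: £69,000; Bertrand: £23,000; Wren: £23,000; Leilani: £23,000; Keturah: £69,000

The entire £345,000 passes to the siblings and their issue.
That amount (£345,000) is divided into 5 shares of £69,000: Gemma, Aoife, Ingrid, and Keturah each take £69,000; Romilly's £69,000 share passes to Romilly's issue.
Romilly's share (£69,000) is divided into 3 shares of £23,000: Bertrand, Wren, and Leilani each take £23,000.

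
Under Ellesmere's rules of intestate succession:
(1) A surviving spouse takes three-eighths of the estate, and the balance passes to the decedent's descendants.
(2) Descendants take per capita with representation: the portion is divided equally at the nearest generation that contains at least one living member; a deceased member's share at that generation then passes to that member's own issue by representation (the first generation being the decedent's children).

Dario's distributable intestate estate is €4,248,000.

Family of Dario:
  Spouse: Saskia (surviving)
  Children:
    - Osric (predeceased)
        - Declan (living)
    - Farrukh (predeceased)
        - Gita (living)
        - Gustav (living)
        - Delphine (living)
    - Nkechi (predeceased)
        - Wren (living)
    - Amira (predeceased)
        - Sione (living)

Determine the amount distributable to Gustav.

Gustav receives €442,500.

Saskia takes three-eighths of €4,248,000 = €1,593,000. The remaining €2,655,000 passes to the descendants.
No child survives, so the initial division is made at the grandchildren's generation.
The descendants' portion (€2,655,000) is divided into 6 shares of €442,500: Declan, Gita, Gustav, Delphine, Wren, and Sione each take €442,500.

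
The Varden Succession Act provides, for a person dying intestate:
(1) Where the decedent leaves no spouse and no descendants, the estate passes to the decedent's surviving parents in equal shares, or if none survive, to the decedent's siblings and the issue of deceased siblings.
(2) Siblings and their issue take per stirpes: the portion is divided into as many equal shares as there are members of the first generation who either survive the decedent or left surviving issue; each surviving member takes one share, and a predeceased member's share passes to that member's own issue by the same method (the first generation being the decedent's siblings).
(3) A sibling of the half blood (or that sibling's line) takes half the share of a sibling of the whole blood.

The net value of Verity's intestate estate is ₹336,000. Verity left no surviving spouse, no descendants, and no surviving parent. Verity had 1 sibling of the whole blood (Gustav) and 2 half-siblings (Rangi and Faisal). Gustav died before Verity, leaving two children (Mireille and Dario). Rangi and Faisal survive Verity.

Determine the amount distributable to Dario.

The entire ₹336,000 passes to the siblings and their issue.
Counting each half-blood sibling's line as half a unit, there are 2 units in ₹336,000, so one unit is ₹168,000. Whole-blood lines (Gustav) take ₹168,000 each; half-blood lines (Rangi and Faisal) take ₹84,000 each.
Gustav's share (₹168,000) is divided into 2 shares of ₹84,000: Mireille and Dario each take ₹84,000.

Dario receives ₹84,000.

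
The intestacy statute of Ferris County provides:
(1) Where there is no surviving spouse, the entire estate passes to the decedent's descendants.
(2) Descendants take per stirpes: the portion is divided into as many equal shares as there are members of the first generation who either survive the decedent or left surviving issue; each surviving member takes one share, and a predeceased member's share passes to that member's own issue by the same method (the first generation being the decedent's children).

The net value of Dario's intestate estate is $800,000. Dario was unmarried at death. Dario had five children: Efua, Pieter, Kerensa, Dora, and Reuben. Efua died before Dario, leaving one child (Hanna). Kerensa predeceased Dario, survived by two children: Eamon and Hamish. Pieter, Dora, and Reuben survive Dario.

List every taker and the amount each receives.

Hanna: $160,000; Pieter: $160,000; Eamon: $80,000; Hamish: $80,000; Dora: $160,000; Reuben: $160,000

The entire $800,000 passes to the descendants.
That amount ($800,000) is divided into 5 shares of $160,000: Pieter, Dora, and Reuben each take $160,000; Efua's $160,000 share passes to Efua's issue; Kerensa's $160,000 share passes to Kerensa's issue.
Efua's share ($160,000) passes entirely to Hanna.
Kerensa's share ($160,000) is divided into 2 shares of $80,000: Eamon and Hamish each take $80,000.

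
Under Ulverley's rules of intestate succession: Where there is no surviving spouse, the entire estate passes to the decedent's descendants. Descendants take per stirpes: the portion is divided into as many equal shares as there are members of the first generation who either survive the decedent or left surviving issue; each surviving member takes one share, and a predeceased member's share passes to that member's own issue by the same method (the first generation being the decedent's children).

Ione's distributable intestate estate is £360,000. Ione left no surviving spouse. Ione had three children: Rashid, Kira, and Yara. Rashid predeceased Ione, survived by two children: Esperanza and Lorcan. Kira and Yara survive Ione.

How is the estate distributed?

The entire £360,000 passes to the descendants.
That amount (£360,000) is divided into 3 shares of £120,000: Kira and Yara each take £120,000; Rashid's £120,000 share passes to Rashid's issue.
Rashid's share (£120,000) is divided into 2 shares of £60,000: Esperanza and Lorcan each take £60,000.

Esperanza: £60,000; Lorcan: £60,000; Kira: £120,000; Yara: £120,000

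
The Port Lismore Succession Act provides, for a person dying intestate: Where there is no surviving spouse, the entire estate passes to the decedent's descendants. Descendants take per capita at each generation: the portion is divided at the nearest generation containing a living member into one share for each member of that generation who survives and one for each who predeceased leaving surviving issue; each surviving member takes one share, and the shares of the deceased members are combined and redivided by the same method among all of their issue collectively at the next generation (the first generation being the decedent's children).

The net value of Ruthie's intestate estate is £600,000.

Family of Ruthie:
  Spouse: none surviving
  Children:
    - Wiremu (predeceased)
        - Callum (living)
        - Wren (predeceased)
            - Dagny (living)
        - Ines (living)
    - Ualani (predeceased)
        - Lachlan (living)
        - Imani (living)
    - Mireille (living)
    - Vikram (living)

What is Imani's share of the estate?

Imani receives £60,000.

The entire £600,000 passes to the descendants.
That amount (£600,000) is divided at the children's generation into 4 shares of £150,000. Mireille and Vikram each take £150,000. The 2 shares of the deceased (Wiremu and Ualani) are combined into a pool of £300,000.
That pool (£300,000) is divided at the grandchildren's generation into 5 shares of £60,000. Callum, Ines, Lachlan, and Imani each take £60,000. The remaining share for the deceased Wren (£60,000) is carried to the next generation.
That pool (£60,000) passes entirely to Dagny, the sole taker at the great-grandchildren's generation.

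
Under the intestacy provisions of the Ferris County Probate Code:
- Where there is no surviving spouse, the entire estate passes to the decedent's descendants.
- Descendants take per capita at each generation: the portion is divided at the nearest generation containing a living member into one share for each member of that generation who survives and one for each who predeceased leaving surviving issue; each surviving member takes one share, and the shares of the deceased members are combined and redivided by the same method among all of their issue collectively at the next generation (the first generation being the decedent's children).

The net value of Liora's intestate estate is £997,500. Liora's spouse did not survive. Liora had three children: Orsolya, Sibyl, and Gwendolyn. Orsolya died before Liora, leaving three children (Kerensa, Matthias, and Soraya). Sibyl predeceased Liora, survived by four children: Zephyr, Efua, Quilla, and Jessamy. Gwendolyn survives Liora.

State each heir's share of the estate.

The entire £997,500 passes to the descendants.
That amount (£997,500) is divided at the children's generation into 3 shares of £332,500. Gwendolyn takes £332,500. The 2 shares of the deceased (Orsolya and Sibyl) are combined into a pool of £665,000.
That pool (£665,000) is divided at the grandchildren's generation equally among Kerensa, Matthias, Soraya, Zephyr, Efua, Quilla, and Jessamy: £95,000 each.

Kerensa: £95,000; Matthias: £95,000; Soraya: £95,000; Zephyr: £95,000; Efua: £95,000; Quilla: £95,000; Jessamy: £95,000; Gwendolyn: £332,500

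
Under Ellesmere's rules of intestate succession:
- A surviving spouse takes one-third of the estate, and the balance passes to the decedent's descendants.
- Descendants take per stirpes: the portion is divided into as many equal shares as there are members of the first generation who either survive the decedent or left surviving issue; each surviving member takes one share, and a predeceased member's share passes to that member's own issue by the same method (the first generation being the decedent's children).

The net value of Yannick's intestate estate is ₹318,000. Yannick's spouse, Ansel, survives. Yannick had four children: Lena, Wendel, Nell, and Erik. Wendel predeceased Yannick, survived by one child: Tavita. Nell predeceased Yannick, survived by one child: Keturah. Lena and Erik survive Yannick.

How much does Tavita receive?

Tavita receives ₹53,000.

Ansel takes one-third of ₹318,000 = ₹106,000. The remaining ₹212,000 passes to the descendants.
The descendants' portion (₹212,000) is divided into 4 shares of ₹53,000: Lena and Erik each take ₹53,000; Wendel's ₹53,000 share passes to Wendel's issue; Nell's ₹53,000 share passes to Nell's issue.
Wendel's share (₹53,000) passes entirely to Tavita.
Nell's share (₹53,000) passes entirely to Keturah.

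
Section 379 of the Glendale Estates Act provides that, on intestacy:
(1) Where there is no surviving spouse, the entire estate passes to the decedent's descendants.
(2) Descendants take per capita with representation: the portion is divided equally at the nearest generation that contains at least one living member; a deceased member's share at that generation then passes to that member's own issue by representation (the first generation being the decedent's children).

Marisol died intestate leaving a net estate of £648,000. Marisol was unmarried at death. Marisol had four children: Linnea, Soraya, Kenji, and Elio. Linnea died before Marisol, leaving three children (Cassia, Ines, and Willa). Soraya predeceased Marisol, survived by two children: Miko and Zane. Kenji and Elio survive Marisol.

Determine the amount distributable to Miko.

The entire £648,000 passes to the descendants.
That amount (£648,000) is divided into 4 shares of £162,000: Kenji and Elio each take £162,000; Linnea's £162,000 share passes to Linnea's issue; Soraya's £162,000 share passes to Soraya's issue.
Linnea's share (£162,000) is divided into 3 shares of £54,000: Cassia, Ines, and Willa each take £54,000.
Soraya's share (£162,000) is divided into 2 shares of £81,000: Miko and Zane each take £81,000.

Miko receives £81,000.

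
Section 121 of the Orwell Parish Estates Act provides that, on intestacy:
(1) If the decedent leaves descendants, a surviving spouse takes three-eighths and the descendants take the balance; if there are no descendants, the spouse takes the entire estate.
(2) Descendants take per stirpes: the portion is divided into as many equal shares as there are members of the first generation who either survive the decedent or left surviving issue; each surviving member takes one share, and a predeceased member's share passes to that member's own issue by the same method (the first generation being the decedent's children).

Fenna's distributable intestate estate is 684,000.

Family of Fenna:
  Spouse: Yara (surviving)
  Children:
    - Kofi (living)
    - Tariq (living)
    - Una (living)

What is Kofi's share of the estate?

Yara takes three-eighths of 684,000 = 256,500. The remaining 427,500 passes to the descendants.
The descendants' portion (427,500) is divided into 3 shares of 142,500: Kofi, Tariq, and Una each take 142,500.

Kofi receives 142,500.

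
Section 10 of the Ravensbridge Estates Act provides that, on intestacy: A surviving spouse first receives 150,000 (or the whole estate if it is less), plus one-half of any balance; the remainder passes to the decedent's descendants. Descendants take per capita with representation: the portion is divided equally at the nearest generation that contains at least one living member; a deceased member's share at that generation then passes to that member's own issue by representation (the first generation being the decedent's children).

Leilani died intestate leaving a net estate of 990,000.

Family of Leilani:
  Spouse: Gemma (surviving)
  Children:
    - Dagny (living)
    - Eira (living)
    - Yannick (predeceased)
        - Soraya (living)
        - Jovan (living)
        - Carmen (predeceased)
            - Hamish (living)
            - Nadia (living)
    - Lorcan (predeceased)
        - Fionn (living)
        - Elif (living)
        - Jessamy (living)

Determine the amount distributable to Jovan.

Gemma first takes 150,000, leaving a balance of 840,000. Gemma then takes one-half of the balance (420,000), for a total of 570,000. The remaining 420,000 passes to the descendants.
The descendants' portion (420,000) is divided into 4 shares of 105,000: Dagny and Eira each take 105,000; Yannick's 105,000 share passes to Yannick's issue; Lorcan's 105,000 share passes to Lorcan's issue.
Yannick's share (105,000) is divided into 3 shares of 35,000: Soraya and Jovan each take 35,000; Carmen's 35,000 share passes to Carmen's issue.
Carmen's share (35,000) is divided into 2 shares of 17,500: Hamish and Nadia each take 17,500.
Lorcan's share (105,000) is divided into 3 shares of 35,000: Fionn, Elif, and Jessamy each take 35,000.

Jovan receives 35,000.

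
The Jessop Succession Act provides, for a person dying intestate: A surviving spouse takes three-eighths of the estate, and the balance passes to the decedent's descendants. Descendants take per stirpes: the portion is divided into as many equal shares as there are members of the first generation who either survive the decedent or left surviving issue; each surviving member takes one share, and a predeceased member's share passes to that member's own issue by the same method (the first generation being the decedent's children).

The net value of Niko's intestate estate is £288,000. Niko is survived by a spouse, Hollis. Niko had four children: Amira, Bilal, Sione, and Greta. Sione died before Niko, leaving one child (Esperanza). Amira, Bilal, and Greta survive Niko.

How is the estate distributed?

Hollis: £108,000; Amira: £45,000; Bilal: £45,000; Esperanza: £45,000; Greta: £45,000

Hollis takes three-eighths of £288,000 = £108,000. The remaining £180,000 passes to the descendants.
The descendants' portion (£180,000) is divided into 4 shares of £45,000: Amira, Bilal, and Greta each take £45,000; Sione's £45,000 share passes to Sione's issue.
Sione's share (£45,000) passes entirely to Esperanza.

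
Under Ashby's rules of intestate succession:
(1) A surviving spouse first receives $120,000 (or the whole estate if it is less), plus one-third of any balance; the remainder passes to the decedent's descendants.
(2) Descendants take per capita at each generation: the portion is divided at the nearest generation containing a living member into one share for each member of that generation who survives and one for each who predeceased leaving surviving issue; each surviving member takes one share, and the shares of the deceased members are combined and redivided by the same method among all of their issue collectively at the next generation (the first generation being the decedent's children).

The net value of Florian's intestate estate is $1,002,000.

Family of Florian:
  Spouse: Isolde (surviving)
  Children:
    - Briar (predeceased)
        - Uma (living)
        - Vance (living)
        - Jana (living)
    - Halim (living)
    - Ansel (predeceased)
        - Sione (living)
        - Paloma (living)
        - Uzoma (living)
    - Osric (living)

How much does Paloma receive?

Isolde first takes $120,000, leaving a balance of $882,000. Isolde then takes one-third of the balance ($294,000), for a total of $414,000. The remaining $588,000 passes to the descendants.
The descendants' portion ($588,000) is divided at the children's generation into 4 shares of $147,000. Halim and Osric each take $147,000. The 2 shares of the deceased (Briar and Ansel) are combined into a pool of $294,000.
That pool ($294,000) is divided at the grandchildren's generation equally among Uma, Vance, Jana, Sione, Paloma, and Uzoma: $49,000 each.

Paloma receives $49,000.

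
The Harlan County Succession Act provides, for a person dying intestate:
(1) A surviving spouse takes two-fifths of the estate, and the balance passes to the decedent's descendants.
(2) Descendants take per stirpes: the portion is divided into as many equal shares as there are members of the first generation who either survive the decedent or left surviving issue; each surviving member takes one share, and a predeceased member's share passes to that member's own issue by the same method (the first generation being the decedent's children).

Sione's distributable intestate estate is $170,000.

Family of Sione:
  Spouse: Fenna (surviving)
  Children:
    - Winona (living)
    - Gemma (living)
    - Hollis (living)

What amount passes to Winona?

Winona receives $34,000.

Fenna takes two-fifths of $170,000 = $68,000. The remaining $102,000 passes to the descendants.
The descendants' portion ($102,000) is divided into 3 shares of $34,000: Winona, Gemma, and Hollis each take $34,000.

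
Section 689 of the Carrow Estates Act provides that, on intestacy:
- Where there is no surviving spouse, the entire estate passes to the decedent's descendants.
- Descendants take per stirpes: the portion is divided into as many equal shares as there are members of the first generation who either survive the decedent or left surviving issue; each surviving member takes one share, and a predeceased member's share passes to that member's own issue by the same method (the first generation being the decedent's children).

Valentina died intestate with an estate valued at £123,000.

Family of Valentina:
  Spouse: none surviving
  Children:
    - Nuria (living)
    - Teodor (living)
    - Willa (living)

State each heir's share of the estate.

The entire £123,000 passes to the descendants.
That amount (£123,000) is divided into 3 shares of £41,000: Nuria, Teodor, and Willa each take £41,000.

Nuria: £41,000; Teodor: £41,000; Willa: £41,000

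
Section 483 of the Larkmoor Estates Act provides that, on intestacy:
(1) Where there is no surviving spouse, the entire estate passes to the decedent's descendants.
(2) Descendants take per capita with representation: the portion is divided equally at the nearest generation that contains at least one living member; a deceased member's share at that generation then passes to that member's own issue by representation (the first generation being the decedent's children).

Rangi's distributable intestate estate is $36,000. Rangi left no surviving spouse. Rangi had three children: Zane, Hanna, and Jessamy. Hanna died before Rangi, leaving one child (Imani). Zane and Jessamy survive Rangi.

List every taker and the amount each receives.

The entire $36,000 passes to the descendants.
That amount ($36,000) is divided into 3 shares of $12,000: Zane and Jessamy each take $12,000; Hanna's $12,000 share passes to Hanna's issue.
Hanna's share ($12,000) passes entirely to Imani.

Zane: $12,000; Imani: $12,000; Jessamy: $12,000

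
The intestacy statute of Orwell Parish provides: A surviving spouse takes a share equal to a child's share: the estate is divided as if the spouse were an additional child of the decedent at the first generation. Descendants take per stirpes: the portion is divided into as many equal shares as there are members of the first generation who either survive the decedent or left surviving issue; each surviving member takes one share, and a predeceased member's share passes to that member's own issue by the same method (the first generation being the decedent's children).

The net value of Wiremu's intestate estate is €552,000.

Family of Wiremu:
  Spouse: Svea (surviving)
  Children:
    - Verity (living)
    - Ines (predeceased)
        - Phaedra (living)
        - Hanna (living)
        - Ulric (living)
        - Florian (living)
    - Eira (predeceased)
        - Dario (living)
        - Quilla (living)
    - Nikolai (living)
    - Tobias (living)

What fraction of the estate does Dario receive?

Dario receives 1/12 of the estate.

The spouse counts as an additional share at the children's level, so there are 6 primary shares of €92,000. Svea takes one such share (€92,000).
The children's combined portion (€460,000) is divided into 5 shares of €92,000: Verity, Nikolai, and Tobias each take €92,000; Ines's €92,000 share passes to Ines's issue; Eira's €92,000 share passes to Eira's issue.
Ines's share (€92,000) is divided into 4 shares of €23,000: Phaedra, Hanna, Ulric, and Florian each take €23,000.
Eira's share (€92,000) is divided into 2 shares of €46,000: Dario and Quilla each take €46,000.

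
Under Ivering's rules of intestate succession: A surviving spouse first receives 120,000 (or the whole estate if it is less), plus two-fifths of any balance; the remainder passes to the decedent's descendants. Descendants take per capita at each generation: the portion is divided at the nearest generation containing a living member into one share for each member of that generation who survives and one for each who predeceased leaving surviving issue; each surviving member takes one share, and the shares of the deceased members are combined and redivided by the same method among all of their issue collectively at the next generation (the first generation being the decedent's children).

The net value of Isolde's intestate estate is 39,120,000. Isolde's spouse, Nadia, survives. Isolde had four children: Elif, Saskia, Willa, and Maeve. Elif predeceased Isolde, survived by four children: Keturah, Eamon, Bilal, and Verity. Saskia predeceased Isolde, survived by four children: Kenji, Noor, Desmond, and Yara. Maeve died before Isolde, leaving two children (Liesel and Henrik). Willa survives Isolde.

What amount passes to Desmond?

Desmond receives 1,755,000.

Nadia first takes 120,000, leaving a balance of 39,000,000. Nadia then takes two-fifths of the balance (15,600,000), for a total of 15,720,000. The remaining 23,400,000 passes to the descendants.
The descendants' portion (23,400,000) is divided at the children's generation into 4 shares of 5,850,000. Willa takes 5,850,000. The 3 shares of the deceased (Elif, Saskia, and Maeve) are combined into a pool of 17,550,000.
That pool (17,550,000) is divided at the grandchildren's generation equally among Keturah, Eamon, Bilal, Verity, Kenji, Noor, Desmond, Yara, Liesel, and Henrik: 1,755,000 each.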